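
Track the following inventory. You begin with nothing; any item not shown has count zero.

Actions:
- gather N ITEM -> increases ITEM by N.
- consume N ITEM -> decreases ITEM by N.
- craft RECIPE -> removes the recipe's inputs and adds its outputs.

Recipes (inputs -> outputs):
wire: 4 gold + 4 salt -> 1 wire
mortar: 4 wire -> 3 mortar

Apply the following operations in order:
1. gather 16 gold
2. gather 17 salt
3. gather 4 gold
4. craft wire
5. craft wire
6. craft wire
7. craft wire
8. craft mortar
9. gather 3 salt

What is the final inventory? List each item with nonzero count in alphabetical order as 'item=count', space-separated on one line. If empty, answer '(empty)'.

After 1 (gather 16 gold): gold=16
After 2 (gather 17 salt): gold=16 salt=17
After 3 (gather 4 gold): gold=20 salt=17
After 4 (craft wire): gold=16 salt=13 wire=1
After 5 (craft wire): gold=12 salt=9 wire=2
After 6 (craft wire): gold=8 salt=5 wire=3
After 7 (craft wire): gold=4 salt=1 wire=4
After 8 (craft mortar): gold=4 mortar=3 salt=1
After 9 (gather 3 salt): gold=4 mortar=3 salt=4

Answer: gold=4 mortar=3 salt=4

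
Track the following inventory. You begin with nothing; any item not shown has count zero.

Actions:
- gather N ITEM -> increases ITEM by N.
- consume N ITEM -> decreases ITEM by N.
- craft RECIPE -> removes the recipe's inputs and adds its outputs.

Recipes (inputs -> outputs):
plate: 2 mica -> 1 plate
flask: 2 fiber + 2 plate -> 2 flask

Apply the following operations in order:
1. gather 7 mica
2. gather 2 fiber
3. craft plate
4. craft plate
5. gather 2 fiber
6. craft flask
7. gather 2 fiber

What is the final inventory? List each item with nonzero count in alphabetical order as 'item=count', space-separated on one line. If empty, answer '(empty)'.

Answer: fiber=4 flask=2 mica=3

Derivation:
After 1 (gather 7 mica): mica=7
After 2 (gather 2 fiber): fiber=2 mica=7
After 3 (craft plate): fiber=2 mica=5 plate=1
After 4 (craft plate): fiber=2 mica=3 plate=2
After 5 (gather 2 fiber): fiber=4 mica=3 plate=2
After 6 (craft flask): fiber=2 flask=2 mica=3
After 7 (gather 2 fiber): fiber=4 flask=2 mica=3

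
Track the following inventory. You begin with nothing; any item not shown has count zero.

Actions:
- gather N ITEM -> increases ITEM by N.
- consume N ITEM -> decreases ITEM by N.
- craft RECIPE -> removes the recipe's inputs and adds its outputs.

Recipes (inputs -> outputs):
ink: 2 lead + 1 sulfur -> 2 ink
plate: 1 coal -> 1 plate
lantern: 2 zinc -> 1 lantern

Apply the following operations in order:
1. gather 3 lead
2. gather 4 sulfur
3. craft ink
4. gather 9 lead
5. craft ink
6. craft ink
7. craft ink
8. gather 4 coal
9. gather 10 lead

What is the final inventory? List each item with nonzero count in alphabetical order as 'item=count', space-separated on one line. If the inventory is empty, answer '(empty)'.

After 1 (gather 3 lead): lead=3
After 2 (gather 4 sulfur): lead=3 sulfur=4
After 3 (craft ink): ink=2 lead=1 sulfur=3
After 4 (gather 9 lead): ink=2 lead=10 sulfur=3
After 5 (craft ink): ink=4 lead=8 sulfur=2
After 6 (craft ink): ink=6 lead=6 sulfur=1
After 7 (craft ink): ink=8 lead=4
After 8 (gather 4 coal): coal=4 ink=8 lead=4
After 9 (gather 10 lead): coal=4 ink=8 lead=14

Answer: coal=4 ink=8 lead=14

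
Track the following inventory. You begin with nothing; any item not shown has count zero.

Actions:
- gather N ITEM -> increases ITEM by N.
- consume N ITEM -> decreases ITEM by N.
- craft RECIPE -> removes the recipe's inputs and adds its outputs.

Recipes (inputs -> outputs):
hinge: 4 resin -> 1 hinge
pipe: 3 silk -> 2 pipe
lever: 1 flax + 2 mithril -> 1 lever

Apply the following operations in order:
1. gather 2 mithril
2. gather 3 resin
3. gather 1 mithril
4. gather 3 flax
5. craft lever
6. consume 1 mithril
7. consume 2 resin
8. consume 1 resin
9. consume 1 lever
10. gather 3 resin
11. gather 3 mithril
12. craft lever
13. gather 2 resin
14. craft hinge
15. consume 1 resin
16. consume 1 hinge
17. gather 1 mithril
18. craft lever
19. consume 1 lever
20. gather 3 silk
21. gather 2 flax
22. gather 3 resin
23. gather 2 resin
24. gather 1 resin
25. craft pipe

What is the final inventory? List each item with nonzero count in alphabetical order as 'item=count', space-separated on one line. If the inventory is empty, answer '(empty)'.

Answer: flax=2 lever=1 pipe=2 resin=6

Derivation:
After 1 (gather 2 mithril): mithril=2
After 2 (gather 3 resin): mithril=2 resin=3
After 3 (gather 1 mithril): mithril=3 resin=3
After 4 (gather 3 flax): flax=3 mithril=3 resin=3
After 5 (craft lever): flax=2 lever=1 mithril=1 resin=3
After 6 (consume 1 mithril): flax=2 lever=1 resin=3
After 7 (consume 2 resin): flax=2 lever=1 resin=1
After 8 (consume 1 resin): flax=2 lever=1
After 9 (consume 1 lever): flax=2
After 10 (gather 3 resin): flax=2 resin=3
After 11 (gather 3 mithril): flax=2 mithril=3 resin=3
After 12 (craft lever): flax=1 lever=1 mithril=1 resin=3
After 13 (gather 2 resin): flax=1 lever=1 mithril=1 resin=5
After 14 (craft hinge): flax=1 hinge=1 lever=1 mithril=1 resin=1
After 15 (consume 1 resin): flax=1 hinge=1 lever=1 mithril=1
After 16 (consume 1 hinge): flax=1 lever=1 mithril=1
After 17 (gather 1 mithril): flax=1 lever=1 mithril=2
After 18 (craft lever): lever=2
After 19 (consume 1 lever): lever=1
After 20 (gather 3 silk): lever=1 silk=3
After 21 (gather 2 flax): flax=2 lever=1 silk=3
After 22 (gather 3 resin): flax=2 lever=1 resin=3 silk=3
After 23 (gather 2 resin): flax=2 lever=1 resin=5 silk=3
After 24 (gather 1 resin): flax=2 lever=1 resin=6 silk=3
After 25 (craft pipe): flax=2 lever=1 pipe=2 resin=6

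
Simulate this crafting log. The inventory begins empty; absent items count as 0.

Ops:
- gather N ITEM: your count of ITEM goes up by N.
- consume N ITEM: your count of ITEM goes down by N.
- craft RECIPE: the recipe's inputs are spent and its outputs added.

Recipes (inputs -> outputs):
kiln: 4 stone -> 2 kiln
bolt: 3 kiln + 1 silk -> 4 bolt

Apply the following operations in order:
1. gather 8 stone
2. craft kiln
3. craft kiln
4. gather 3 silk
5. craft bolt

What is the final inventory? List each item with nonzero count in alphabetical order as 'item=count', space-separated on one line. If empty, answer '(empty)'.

Answer: bolt=4 kiln=1 silk=2

Derivation:
After 1 (gather 8 stone): stone=8
After 2 (craft kiln): kiln=2 stone=4
After 3 (craft kiln): kiln=4
After 4 (gather 3 silk): kiln=4 silk=3
After 5 (craft bolt): bolt=4 kiln=1 silk=2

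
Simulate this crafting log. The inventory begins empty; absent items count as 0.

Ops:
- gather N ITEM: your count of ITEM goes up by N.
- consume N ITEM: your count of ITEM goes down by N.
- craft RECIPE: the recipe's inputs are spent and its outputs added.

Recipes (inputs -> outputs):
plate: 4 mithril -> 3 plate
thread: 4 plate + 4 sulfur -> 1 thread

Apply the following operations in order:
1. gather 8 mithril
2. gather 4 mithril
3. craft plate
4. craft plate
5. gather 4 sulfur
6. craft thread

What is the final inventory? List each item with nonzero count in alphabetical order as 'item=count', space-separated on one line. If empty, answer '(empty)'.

After 1 (gather 8 mithril): mithril=8
After 2 (gather 4 mithril): mithril=12
After 3 (craft plate): mithril=8 plate=3
After 4 (craft plate): mithril=4 plate=6
After 5 (gather 4 sulfur): mithril=4 plate=6 sulfur=4
After 6 (craft thread): mithril=4 plate=2 thread=1

Answer: mithril=4 plate=2 thread=1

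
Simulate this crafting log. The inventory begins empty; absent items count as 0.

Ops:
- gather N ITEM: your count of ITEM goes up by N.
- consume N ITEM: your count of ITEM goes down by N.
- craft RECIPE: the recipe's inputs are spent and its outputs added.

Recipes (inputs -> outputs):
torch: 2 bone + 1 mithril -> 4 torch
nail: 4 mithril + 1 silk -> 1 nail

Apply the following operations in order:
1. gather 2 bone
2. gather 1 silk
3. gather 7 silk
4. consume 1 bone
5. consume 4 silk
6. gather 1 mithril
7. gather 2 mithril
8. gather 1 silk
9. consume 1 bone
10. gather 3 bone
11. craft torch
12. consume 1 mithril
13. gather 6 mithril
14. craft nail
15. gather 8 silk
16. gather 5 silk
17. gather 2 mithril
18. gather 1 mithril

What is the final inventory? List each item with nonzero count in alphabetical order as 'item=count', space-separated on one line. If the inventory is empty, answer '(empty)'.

Answer: bone=1 mithril=6 nail=1 silk=17 torch=4

Derivation:
After 1 (gather 2 bone): bone=2
After 2 (gather 1 silk): bone=2 silk=1
After 3 (gather 7 silk): bone=2 silk=8
After 4 (consume 1 bone): bone=1 silk=8
After 5 (consume 4 silk): bone=1 silk=4
After 6 (gather 1 mithril): bone=1 mithril=1 silk=4
After 7 (gather 2 mithril): bone=1 mithril=3 silk=4
After 8 (gather 1 silk): bone=1 mithril=3 silk=5
After 9 (consume 1 bone): mithril=3 silk=5
After 10 (gather 3 bone): bone=3 mithril=3 silk=5
After 11 (craft torch): bone=1 mithril=2 silk=5 torch=4
After 12 (consume 1 mithril): bone=1 mithril=1 silk=5 torch=4
After 13 (gather 6 mithril): bone=1 mithril=7 silk=5 torch=4
After 14 (craft nail): bone=1 mithril=3 nail=1 silk=4 torch=4
After 15 (gather 8 silk): bone=1 mithril=3 nail=1 silk=12 torch=4
After 16 (gather 5 silk): bone=1 mithril=3 nail=1 silk=17 torch=4
After 17 (gather 2 mithril): bone=1 mithril=5 nail=1 silk=17 torch=4
After 18 (gather 1 mithril): bone=1 mithril=6 nail=1 silk=17 torch=4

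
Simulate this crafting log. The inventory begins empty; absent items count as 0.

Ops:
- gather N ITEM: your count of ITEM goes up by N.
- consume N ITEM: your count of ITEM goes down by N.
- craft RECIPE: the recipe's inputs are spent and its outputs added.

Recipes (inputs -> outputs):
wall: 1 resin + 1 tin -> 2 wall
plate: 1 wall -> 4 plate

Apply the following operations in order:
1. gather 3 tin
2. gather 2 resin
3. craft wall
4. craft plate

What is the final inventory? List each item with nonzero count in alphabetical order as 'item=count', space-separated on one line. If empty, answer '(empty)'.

Answer: plate=4 resin=1 tin=2 wall=1

Derivation:
After 1 (gather 3 tin): tin=3
After 2 (gather 2 resin): resin=2 tin=3
After 3 (craft wall): resin=1 tin=2 wall=2
After 4 (craft plate): plate=4 resin=1 tin=2 wall=1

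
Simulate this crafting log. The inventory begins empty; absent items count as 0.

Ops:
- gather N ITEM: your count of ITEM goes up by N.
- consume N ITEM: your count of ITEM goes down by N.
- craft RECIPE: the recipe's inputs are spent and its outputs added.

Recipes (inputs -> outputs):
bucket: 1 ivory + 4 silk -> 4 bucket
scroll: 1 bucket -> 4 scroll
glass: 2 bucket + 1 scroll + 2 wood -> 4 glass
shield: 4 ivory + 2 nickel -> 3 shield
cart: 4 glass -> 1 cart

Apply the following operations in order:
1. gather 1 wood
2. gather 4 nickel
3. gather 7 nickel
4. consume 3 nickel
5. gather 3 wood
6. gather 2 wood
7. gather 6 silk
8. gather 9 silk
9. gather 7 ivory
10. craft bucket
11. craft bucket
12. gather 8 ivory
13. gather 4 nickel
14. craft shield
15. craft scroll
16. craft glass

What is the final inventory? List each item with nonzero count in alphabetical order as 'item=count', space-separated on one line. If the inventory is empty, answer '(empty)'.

After 1 (gather 1 wood): wood=1
After 2 (gather 4 nickel): nickel=4 wood=1
After 3 (gather 7 nickel): nickel=11 wood=1
After 4 (consume 3 nickel): nickel=8 wood=1
After 5 (gather 3 wood): nickel=8 wood=4
After 6 (gather 2 wood): nickel=8 wood=6
After 7 (gather 6 silk): nickel=8 silk=6 wood=6
After 8 (gather 9 silk): nickel=8 silk=15 wood=6
After 9 (gather 7 ivory): ivory=7 nickel=8 silk=15 wood=6
After 10 (craft bucket): bucket=4 ivory=6 nickel=8 silk=11 wood=6
After 11 (craft bucket): bucket=8 ivory=5 nickel=8 silk=7 wood=6
After 12 (gather 8 ivory): bucket=8 ivory=13 nickel=8 silk=7 wood=6
After 13 (gather 4 nickel): bucket=8 ivory=13 nickel=12 silk=7 wood=6
After 14 (craft shield): bucket=8 ivory=9 nickel=10 shield=3 silk=7 wood=6
After 15 (craft scroll): bucket=7 ivory=9 nickel=10 scroll=4 shield=3 silk=7 wood=6
After 16 (craft glass): bucket=5 glass=4 ivory=9 nickel=10 scroll=3 shield=3 silk=7 wood=4

Answer: bucket=5 glass=4 ivory=9 nickel=10 scroll=3 shield=3 silk=7 wood=4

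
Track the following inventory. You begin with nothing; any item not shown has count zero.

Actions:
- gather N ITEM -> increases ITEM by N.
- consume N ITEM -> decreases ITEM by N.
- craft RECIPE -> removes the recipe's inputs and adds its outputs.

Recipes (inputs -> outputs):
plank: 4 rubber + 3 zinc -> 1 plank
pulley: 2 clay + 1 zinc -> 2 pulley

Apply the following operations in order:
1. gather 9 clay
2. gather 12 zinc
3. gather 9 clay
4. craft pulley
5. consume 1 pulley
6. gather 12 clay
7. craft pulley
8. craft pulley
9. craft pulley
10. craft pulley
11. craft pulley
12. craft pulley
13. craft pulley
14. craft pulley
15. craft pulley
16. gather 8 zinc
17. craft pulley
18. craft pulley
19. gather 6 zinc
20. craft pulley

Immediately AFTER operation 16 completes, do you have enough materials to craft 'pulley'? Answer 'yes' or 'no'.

Answer: yes

Derivation:
After 1 (gather 9 clay): clay=9
After 2 (gather 12 zinc): clay=9 zinc=12
After 3 (gather 9 clay): clay=18 zinc=12
After 4 (craft pulley): clay=16 pulley=2 zinc=11
After 5 (consume 1 pulley): clay=16 pulley=1 zinc=11
After 6 (gather 12 clay): clay=28 pulley=1 zinc=11
After 7 (craft pulley): clay=26 pulley=3 zinc=10
After 8 (craft pulley): clay=24 pulley=5 zinc=9
After 9 (craft pulley): clay=22 pulley=7 zinc=8
After 10 (craft pulley): clay=20 pulley=9 zinc=7
After 11 (craft pulley): clay=18 pulley=11 zinc=6
After 12 (craft pulley): clay=16 pulley=13 zinc=5
After 13 (craft pulley): clay=14 pulley=15 zinc=4
After 14 (craft pulley): clay=12 pulley=17 zinc=3
After 15 (craft pulley): clay=10 pulley=19 zinc=2
After 16 (gather 8 zinc): clay=10 pulley=19 zinc=10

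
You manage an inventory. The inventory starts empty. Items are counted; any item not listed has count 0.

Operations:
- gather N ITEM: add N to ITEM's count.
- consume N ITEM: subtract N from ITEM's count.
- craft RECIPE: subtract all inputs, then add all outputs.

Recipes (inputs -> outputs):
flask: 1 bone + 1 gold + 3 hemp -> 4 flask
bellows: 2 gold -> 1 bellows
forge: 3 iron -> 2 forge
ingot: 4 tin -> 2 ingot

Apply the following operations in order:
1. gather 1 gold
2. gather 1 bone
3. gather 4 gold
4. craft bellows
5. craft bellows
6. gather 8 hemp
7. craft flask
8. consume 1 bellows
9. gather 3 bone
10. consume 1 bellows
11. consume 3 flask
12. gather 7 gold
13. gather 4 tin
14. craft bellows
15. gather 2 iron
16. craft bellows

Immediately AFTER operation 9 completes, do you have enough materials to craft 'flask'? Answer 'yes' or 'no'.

Answer: no

Derivation:
After 1 (gather 1 gold): gold=1
After 2 (gather 1 bone): bone=1 gold=1
After 3 (gather 4 gold): bone=1 gold=5
After 4 (craft bellows): bellows=1 bone=1 gold=3
After 5 (craft bellows): bellows=2 bone=1 gold=1
After 6 (gather 8 hemp): bellows=2 bone=1 gold=1 hemp=8
After 7 (craft flask): bellows=2 flask=4 hemp=5
After 8 (consume 1 bellows): bellows=1 flask=4 hemp=5
After 9 (gather 3 bone): bellows=1 bone=3 flask=4 hemp=5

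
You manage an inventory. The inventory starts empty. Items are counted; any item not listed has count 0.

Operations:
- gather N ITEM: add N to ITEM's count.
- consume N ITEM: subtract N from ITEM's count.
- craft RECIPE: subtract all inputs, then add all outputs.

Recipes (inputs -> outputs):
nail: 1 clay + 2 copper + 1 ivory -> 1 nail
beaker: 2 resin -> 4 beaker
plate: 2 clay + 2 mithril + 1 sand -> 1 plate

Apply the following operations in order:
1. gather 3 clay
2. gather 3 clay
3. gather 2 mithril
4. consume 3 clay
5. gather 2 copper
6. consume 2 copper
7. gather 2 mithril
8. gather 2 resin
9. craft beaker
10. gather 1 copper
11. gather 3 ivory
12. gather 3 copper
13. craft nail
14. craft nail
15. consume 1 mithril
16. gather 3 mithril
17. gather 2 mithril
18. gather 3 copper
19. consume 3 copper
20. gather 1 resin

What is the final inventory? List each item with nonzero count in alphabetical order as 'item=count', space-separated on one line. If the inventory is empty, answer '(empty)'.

Answer: beaker=4 clay=1 ivory=1 mithril=8 nail=2 resin=1

Derivation:
After 1 (gather 3 clay): clay=3
After 2 (gather 3 clay): clay=6
After 3 (gather 2 mithril): clay=6 mithril=2
After 4 (consume 3 clay): clay=3 mithril=2
After 5 (gather 2 copper): clay=3 copper=2 mithril=2
After 6 (consume 2 copper): clay=3 mithril=2
After 7 (gather 2 mithril): clay=3 mithril=4
After 8 (gather 2 resin): clay=3 mithril=4 resin=2
After 9 (craft beaker): beaker=4 clay=3 mithril=4
After 10 (gather 1 copper): beaker=4 clay=3 copper=1 mithril=4
After 11 (gather 3 ivory): beaker=4 clay=3 copper=1 ivory=3 mithril=4
After 12 (gather 3 copper): beaker=4 clay=3 copper=4 ivory=3 mithril=4
After 13 (craft nail): beaker=4 clay=2 copper=2 ivory=2 mithril=4 nail=1
After 14 (craft nail): beaker=4 clay=1 ivory=1 mithril=4 nail=2
After 15 (consume 1 mithril): beaker=4 clay=1 ivory=1 mithril=3 nail=2
After 16 (gather 3 mithril): beaker=4 clay=1 ivory=1 mithril=6 nail=2
After 17 (gather 2 mithril): beaker=4 clay=1 ivory=1 mithril=8 nail=2
After 18 (gather 3 copper): beaker=4 clay=1 copper=3 ivory=1 mithril=8 nail=2
After 19 (consume 3 copper): beaker=4 clay=1 ivory=1 mithril=8 nail=2
After 20 (gather 1 resin): beaker=4 clay=1 ivory=1 mithril=8 nail=2 resin=1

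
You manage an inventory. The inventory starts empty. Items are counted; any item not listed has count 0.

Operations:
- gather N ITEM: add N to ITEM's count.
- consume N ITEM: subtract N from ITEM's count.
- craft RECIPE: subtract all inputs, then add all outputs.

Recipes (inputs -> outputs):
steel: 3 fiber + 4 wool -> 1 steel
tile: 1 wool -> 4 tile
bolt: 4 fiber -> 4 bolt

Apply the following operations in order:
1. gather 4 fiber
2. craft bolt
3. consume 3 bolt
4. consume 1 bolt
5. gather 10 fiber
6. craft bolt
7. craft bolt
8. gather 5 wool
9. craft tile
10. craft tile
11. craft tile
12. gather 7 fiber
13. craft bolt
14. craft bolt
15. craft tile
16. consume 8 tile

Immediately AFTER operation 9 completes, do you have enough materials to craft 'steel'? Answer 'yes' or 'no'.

Answer: no

Derivation:
After 1 (gather 4 fiber): fiber=4
After 2 (craft bolt): bolt=4
After 3 (consume 3 bolt): bolt=1
After 4 (consume 1 bolt): (empty)
After 5 (gather 10 fiber): fiber=10
After 6 (craft bolt): bolt=4 fiber=6
After 7 (craft bolt): bolt=8 fiber=2
After 8 (gather 5 wool): bolt=8 fiber=2 wool=5
After 9 (craft tile): bolt=8 fiber=2 tile=4 wool=4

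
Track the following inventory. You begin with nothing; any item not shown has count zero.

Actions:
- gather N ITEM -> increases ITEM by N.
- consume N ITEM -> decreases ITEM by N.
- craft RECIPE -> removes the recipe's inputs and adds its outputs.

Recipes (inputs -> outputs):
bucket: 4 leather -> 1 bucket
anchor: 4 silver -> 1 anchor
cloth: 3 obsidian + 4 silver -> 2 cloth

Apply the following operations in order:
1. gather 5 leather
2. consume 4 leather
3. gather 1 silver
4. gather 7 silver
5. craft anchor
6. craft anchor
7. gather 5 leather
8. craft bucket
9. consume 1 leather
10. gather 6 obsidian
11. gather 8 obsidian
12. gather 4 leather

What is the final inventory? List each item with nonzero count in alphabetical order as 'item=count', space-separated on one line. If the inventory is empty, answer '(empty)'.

After 1 (gather 5 leather): leather=5
After 2 (consume 4 leather): leather=1
After 3 (gather 1 silver): leather=1 silver=1
After 4 (gather 7 silver): leather=1 silver=8
After 5 (craft anchor): anchor=1 leather=1 silver=4
After 6 (craft anchor): anchor=2 leather=1
After 7 (gather 5 leather): anchor=2 leather=6
After 8 (craft bucket): anchor=2 bucket=1 leather=2
After 9 (consume 1 leather): anchor=2 bucket=1 leather=1
After 10 (gather 6 obsidian): anchor=2 bucket=1 leather=1 obsidian=6
After 11 (gather 8 obsidian): anchor=2 bucket=1 leather=1 obsidian=14
After 12 (gather 4 leather): anchor=2 bucket=1 leather=5 obsidian=14

Answer: anchor=2 bucket=1 leather=5 obsidian=14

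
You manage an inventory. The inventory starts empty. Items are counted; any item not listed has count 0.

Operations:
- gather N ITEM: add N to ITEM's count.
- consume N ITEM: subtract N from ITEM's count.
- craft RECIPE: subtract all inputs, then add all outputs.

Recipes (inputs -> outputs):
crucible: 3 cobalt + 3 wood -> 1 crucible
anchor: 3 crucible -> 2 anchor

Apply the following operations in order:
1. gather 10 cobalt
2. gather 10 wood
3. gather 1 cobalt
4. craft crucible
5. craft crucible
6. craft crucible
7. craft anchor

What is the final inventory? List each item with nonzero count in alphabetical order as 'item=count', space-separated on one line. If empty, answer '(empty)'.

Answer: anchor=2 cobalt=2 wood=1

Derivation:
After 1 (gather 10 cobalt): cobalt=10
After 2 (gather 10 wood): cobalt=10 wood=10
After 3 (gather 1 cobalt): cobalt=11 wood=10
After 4 (craft crucible): cobalt=8 crucible=1 wood=7
After 5 (craft crucible): cobalt=5 crucible=2 wood=4
After 6 (craft crucible): cobalt=2 crucible=3 wood=1
After 7 (craft anchor): anchor=2 cobalt=2 wood=1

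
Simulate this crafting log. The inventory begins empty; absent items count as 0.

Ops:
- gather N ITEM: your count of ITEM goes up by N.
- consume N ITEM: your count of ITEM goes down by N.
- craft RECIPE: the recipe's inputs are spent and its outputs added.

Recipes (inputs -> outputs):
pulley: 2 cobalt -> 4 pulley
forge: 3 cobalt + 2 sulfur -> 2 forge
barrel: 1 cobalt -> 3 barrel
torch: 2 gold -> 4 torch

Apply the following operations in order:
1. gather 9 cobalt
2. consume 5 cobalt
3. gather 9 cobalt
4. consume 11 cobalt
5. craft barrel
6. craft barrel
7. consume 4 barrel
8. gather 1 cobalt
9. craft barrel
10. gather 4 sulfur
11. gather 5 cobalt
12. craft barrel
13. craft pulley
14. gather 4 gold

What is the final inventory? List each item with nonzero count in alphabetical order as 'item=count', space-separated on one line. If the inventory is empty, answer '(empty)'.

After 1 (gather 9 cobalt): cobalt=9
After 2 (consume 5 cobalt): cobalt=4
After 3 (gather 9 cobalt): cobalt=13
After 4 (consume 11 cobalt): cobalt=2
After 5 (craft barrel): barrel=3 cobalt=1
After 6 (craft barrel): barrel=6
After 7 (consume 4 barrel): barrel=2
After 8 (gather 1 cobalt): barrel=2 cobalt=1
After 9 (craft barrel): barrel=5
After 10 (gather 4 sulfur): barrel=5 sulfur=4
After 11 (gather 5 cobalt): barrel=5 cobalt=5 sulfur=4
After 12 (craft barrel): barrel=8 cobalt=4 sulfur=4
After 13 (craft pulley): barrel=8 cobalt=2 pulley=4 sulfur=4
After 14 (gather 4 gold): barrel=8 cobalt=2 gold=4 pulley=4 sulfur=4

Answer: barrel=8 cobalt=2 gold=4 pulley=4 sulfur=4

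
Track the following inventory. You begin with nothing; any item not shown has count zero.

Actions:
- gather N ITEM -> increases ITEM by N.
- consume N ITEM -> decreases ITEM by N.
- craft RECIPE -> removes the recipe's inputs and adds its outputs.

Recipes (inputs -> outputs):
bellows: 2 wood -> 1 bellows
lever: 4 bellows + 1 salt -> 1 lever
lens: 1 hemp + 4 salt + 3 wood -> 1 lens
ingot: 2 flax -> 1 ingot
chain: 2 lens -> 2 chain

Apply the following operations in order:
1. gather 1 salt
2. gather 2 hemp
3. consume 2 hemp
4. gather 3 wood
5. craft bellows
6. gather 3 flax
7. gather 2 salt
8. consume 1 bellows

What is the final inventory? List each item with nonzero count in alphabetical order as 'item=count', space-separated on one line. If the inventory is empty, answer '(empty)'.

After 1 (gather 1 salt): salt=1
After 2 (gather 2 hemp): hemp=2 salt=1
After 3 (consume 2 hemp): salt=1
After 4 (gather 3 wood): salt=1 wood=3
After 5 (craft bellows): bellows=1 salt=1 wood=1
After 6 (gather 3 flax): bellows=1 flax=3 salt=1 wood=1
After 7 (gather 2 salt): bellows=1 flax=3 salt=3 wood=1
After 8 (consume 1 bellows): flax=3 salt=3 wood=1

Answer: flax=3 salt=3 wood=1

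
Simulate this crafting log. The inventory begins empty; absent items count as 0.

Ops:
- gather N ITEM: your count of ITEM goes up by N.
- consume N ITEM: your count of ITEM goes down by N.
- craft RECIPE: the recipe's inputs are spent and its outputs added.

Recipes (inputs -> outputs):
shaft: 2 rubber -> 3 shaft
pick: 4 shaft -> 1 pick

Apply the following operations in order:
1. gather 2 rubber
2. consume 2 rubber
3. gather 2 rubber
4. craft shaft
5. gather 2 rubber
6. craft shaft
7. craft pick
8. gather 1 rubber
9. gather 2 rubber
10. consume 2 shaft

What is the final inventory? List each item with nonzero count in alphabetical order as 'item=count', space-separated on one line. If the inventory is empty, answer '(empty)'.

Answer: pick=1 rubber=3

Derivation:
After 1 (gather 2 rubber): rubber=2
After 2 (consume 2 rubber): (empty)
After 3 (gather 2 rubber): rubber=2
After 4 (craft shaft): shaft=3
After 5 (gather 2 rubber): rubber=2 shaft=3
After 6 (craft shaft): shaft=6
After 7 (craft pick): pick=1 shaft=2
After 8 (gather 1 rubber): pick=1 rubber=1 shaft=2
After 9 (gather 2 rubber): pick=1 rubber=3 shaft=2
After 10 (consume 2 shaft): pick=1 rubber=3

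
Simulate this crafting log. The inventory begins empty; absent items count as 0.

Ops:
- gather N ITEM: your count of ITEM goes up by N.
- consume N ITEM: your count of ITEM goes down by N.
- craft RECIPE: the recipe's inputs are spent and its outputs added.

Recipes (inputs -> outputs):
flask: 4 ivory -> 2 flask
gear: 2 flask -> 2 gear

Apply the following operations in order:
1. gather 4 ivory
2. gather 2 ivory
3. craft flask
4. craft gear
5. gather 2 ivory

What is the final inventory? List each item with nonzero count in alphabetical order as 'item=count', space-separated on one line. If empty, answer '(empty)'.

After 1 (gather 4 ivory): ivory=4
After 2 (gather 2 ivory): ivory=6
After 3 (craft flask): flask=2 ivory=2
After 4 (craft gear): gear=2 ivory=2
After 5 (gather 2 ivory): gear=2 ivory=4

Answer: gear=2 ivory=4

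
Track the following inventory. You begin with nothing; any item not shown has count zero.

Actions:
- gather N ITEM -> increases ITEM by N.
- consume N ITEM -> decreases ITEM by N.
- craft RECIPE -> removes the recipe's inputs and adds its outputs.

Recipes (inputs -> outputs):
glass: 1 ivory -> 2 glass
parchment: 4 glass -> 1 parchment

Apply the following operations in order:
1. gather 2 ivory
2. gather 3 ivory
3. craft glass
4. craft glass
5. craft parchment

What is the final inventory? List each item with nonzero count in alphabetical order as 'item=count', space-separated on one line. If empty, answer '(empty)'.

After 1 (gather 2 ivory): ivory=2
After 2 (gather 3 ivory): ivory=5
After 3 (craft glass): glass=2 ivory=4
After 4 (craft glass): glass=4 ivory=3
After 5 (craft parchment): ivory=3 parchment=1

Answer: ivory=3 parchment=1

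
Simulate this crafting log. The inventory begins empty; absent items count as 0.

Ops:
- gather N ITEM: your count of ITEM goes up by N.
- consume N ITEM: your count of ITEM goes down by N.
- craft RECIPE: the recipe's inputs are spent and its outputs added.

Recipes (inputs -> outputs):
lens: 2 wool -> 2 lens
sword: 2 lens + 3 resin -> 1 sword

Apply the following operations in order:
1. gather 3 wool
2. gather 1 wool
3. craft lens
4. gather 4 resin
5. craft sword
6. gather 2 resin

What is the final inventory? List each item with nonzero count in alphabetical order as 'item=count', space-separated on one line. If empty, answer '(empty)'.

After 1 (gather 3 wool): wool=3
After 2 (gather 1 wool): wool=4
After 3 (craft lens): lens=2 wool=2
After 4 (gather 4 resin): lens=2 resin=4 wool=2
After 5 (craft sword): resin=1 sword=1 wool=2
After 6 (gather 2 resin): resin=3 sword=1 wool=2

Answer: resin=3 sword=1 wool=2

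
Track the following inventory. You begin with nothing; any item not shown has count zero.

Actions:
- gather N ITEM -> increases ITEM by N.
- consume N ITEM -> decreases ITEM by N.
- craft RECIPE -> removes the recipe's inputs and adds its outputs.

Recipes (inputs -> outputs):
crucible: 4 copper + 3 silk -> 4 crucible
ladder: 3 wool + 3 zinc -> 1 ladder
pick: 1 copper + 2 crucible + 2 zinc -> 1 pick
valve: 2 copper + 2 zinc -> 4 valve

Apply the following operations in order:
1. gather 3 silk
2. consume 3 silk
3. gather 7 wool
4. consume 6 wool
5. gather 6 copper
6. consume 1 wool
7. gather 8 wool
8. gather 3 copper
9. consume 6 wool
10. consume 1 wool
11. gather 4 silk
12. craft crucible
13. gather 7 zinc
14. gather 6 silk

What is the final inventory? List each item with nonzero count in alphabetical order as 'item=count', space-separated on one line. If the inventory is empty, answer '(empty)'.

After 1 (gather 3 silk): silk=3
After 2 (consume 3 silk): (empty)
After 3 (gather 7 wool): wool=7
After 4 (consume 6 wool): wool=1
After 5 (gather 6 copper): copper=6 wool=1
After 6 (consume 1 wool): copper=6
After 7 (gather 8 wool): copper=6 wool=8
After 8 (gather 3 copper): copper=9 wool=8
After 9 (consume 6 wool): copper=9 wool=2
After 10 (consume 1 wool): copper=9 wool=1
After 11 (gather 4 silk): copper=9 silk=4 wool=1
After 12 (craft crucible): copper=5 crucible=4 silk=1 wool=1
After 13 (gather 7 zinc): copper=5 crucible=4 silk=1 wool=1 zinc=7
After 14 (gather 6 silk): copper=5 crucible=4 silk=7 wool=1 zinc=7

Answer: copper=5 crucible=4 silk=7 wool=1 zinc=7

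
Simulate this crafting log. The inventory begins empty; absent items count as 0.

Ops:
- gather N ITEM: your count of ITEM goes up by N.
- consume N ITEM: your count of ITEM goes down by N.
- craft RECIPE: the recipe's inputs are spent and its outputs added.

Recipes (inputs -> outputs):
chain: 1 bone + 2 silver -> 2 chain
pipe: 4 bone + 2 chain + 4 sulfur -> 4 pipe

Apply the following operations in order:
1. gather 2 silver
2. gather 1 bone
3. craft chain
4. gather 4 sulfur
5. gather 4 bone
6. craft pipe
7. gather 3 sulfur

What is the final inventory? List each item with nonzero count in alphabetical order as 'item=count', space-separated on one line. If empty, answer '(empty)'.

Answer: pipe=4 sulfur=3

Derivation:
After 1 (gather 2 silver): silver=2
After 2 (gather 1 bone): bone=1 silver=2
After 3 (craft chain): chain=2
After 4 (gather 4 sulfur): chain=2 sulfur=4
After 5 (gather 4 bone): bone=4 chain=2 sulfur=4
After 6 (craft pipe): pipe=4
After 7 (gather 3 sulfur): pipe=4 sulfur=3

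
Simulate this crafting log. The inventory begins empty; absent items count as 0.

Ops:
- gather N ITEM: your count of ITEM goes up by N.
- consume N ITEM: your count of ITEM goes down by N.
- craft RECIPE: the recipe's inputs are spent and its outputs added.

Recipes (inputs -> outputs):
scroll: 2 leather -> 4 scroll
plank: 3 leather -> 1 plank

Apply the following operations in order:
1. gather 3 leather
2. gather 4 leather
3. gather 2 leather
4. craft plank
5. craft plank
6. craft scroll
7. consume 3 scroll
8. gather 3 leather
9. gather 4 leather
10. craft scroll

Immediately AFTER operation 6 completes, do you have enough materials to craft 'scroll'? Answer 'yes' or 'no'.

Answer: no

Derivation:
After 1 (gather 3 leather): leather=3
After 2 (gather 4 leather): leather=7
After 3 (gather 2 leather): leather=9
After 4 (craft plank): leather=6 plank=1
After 5 (craft plank): leather=3 plank=2
After 6 (craft scroll): leather=1 plank=2 scroll=4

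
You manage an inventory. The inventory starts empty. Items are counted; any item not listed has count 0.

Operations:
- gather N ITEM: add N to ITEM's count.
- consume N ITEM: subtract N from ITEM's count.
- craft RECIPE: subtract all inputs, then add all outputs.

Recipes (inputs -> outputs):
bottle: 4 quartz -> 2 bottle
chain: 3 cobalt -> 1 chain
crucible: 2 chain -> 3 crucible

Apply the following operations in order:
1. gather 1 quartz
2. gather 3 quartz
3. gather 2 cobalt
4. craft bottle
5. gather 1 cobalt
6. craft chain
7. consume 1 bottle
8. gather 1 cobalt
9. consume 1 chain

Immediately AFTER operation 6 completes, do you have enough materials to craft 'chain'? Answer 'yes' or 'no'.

Answer: no

Derivation:
After 1 (gather 1 quartz): quartz=1
After 2 (gather 3 quartz): quartz=4
After 3 (gather 2 cobalt): cobalt=2 quartz=4
After 4 (craft bottle): bottle=2 cobalt=2
After 5 (gather 1 cobalt): bottle=2 cobalt=3
After 6 (craft chain): bottle=2 chain=1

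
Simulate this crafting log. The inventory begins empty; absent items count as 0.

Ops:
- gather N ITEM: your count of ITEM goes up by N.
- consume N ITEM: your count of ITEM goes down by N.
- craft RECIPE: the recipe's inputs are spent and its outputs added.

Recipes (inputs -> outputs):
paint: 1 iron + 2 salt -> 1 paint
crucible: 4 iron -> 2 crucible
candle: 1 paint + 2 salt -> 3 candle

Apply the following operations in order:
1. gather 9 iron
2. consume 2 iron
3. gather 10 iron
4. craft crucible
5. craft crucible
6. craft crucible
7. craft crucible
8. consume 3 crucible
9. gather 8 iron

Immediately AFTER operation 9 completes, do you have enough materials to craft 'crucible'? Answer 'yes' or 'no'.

After 1 (gather 9 iron): iron=9
After 2 (consume 2 iron): iron=7
After 3 (gather 10 iron): iron=17
After 4 (craft crucible): crucible=2 iron=13
After 5 (craft crucible): crucible=4 iron=9
After 6 (craft crucible): crucible=6 iron=5
After 7 (craft crucible): crucible=8 iron=1
After 8 (consume 3 crucible): crucible=5 iron=1
After 9 (gather 8 iron): crucible=5 iron=9

Answer: yes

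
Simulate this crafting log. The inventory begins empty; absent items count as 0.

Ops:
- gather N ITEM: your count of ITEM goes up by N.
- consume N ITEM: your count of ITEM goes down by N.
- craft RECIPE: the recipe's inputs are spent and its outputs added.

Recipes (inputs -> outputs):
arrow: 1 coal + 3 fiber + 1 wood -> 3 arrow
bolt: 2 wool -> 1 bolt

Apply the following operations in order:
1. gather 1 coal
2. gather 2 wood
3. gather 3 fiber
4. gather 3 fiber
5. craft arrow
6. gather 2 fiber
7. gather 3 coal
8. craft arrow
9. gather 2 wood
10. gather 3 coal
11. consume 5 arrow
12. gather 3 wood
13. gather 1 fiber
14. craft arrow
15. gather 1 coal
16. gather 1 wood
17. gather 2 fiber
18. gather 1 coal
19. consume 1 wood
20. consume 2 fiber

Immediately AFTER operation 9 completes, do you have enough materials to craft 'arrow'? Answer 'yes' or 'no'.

After 1 (gather 1 coal): coal=1
After 2 (gather 2 wood): coal=1 wood=2
After 3 (gather 3 fiber): coal=1 fiber=3 wood=2
After 4 (gather 3 fiber): coal=1 fiber=6 wood=2
After 5 (craft arrow): arrow=3 fiber=3 wood=1
After 6 (gather 2 fiber): arrow=3 fiber=5 wood=1
After 7 (gather 3 coal): arrow=3 coal=3 fiber=5 wood=1
After 8 (craft arrow): arrow=6 coal=2 fiber=2
After 9 (gather 2 wood): arrow=6 coal=2 fiber=2 wood=2

Answer: no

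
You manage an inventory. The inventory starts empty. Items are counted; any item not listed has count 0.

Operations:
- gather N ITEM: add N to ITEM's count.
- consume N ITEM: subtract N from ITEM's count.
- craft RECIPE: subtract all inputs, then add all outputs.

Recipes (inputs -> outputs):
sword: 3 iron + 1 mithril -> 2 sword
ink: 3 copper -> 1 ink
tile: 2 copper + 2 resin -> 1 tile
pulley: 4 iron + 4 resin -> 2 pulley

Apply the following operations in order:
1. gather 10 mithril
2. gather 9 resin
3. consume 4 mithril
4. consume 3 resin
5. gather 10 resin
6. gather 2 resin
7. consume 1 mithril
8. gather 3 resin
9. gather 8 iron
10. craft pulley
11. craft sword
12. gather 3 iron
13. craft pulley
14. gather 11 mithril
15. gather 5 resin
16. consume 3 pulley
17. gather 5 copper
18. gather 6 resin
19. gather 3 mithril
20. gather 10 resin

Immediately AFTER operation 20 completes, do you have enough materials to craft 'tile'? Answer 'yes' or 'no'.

Answer: yes

Derivation:
After 1 (gather 10 mithril): mithril=10
After 2 (gather 9 resin): mithril=10 resin=9
After 3 (consume 4 mithril): mithril=6 resin=9
After 4 (consume 3 resin): mithril=6 resin=6
After 5 (gather 10 resin): mithril=6 resin=16
After 6 (gather 2 resin): mithril=6 resin=18
After 7 (consume 1 mithril): mithril=5 resin=18
After 8 (gather 3 resin): mithril=5 resin=21
After 9 (gather 8 iron): iron=8 mithril=5 resin=21
After 10 (craft pulley): iron=4 mithril=5 pulley=2 resin=17
After 11 (craft sword): iron=1 mithril=4 pulley=2 resin=17 sword=2
After 12 (gather 3 iron): iron=4 mithril=4 pulley=2 resin=17 sword=2
After 13 (craft pulley): mithril=4 pulley=4 resin=13 sword=2
After 14 (gather 11 mithril): mithril=15 pulley=4 resin=13 sword=2
After 15 (gather 5 resin): mithril=15 pulley=4 resin=18 sword=2
After 16 (consume 3 pulley): mithril=15 pulley=1 resin=18 sword=2
After 17 (gather 5 copper): copper=5 mithril=15 pulley=1 resin=18 sword=2
After 18 (gather 6 resin): copper=5 mithril=15 pulley=1 resin=24 sword=2
After 19 (gather 3 mithril): copper=5 mithril=18 pulley=1 resin=24 sword=2
After 20 (gather 10 resin): copper=5 mithril=18 pulley=1 resin=34 sword=2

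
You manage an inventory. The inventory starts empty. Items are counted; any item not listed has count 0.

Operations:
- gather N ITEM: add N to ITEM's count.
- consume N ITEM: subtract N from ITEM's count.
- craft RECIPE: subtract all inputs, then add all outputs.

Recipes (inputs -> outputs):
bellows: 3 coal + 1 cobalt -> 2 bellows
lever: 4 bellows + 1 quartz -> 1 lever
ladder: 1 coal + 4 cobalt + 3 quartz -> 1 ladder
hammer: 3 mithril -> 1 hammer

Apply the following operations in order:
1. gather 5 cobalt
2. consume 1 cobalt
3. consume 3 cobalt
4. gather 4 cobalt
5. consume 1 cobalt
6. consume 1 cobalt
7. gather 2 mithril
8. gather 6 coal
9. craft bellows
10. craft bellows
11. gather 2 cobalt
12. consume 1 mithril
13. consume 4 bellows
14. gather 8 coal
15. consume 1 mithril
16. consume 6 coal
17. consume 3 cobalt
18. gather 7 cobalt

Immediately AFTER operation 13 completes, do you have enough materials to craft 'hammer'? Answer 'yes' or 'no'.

After 1 (gather 5 cobalt): cobalt=5
After 2 (consume 1 cobalt): cobalt=4
After 3 (consume 3 cobalt): cobalt=1
After 4 (gather 4 cobalt): cobalt=5
After 5 (consume 1 cobalt): cobalt=4
After 6 (consume 1 cobalt): cobalt=3
After 7 (gather 2 mithril): cobalt=3 mithril=2
After 8 (gather 6 coal): coal=6 cobalt=3 mithril=2
After 9 (craft bellows): bellows=2 coal=3 cobalt=2 mithril=2
After 10 (craft bellows): bellows=4 cobalt=1 mithril=2
After 11 (gather 2 cobalt): bellows=4 cobalt=3 mithril=2
After 12 (consume 1 mithril): bellows=4 cobalt=3 mithril=1
After 13 (consume 4 bellows): cobalt=3 mithril=1

Answer: no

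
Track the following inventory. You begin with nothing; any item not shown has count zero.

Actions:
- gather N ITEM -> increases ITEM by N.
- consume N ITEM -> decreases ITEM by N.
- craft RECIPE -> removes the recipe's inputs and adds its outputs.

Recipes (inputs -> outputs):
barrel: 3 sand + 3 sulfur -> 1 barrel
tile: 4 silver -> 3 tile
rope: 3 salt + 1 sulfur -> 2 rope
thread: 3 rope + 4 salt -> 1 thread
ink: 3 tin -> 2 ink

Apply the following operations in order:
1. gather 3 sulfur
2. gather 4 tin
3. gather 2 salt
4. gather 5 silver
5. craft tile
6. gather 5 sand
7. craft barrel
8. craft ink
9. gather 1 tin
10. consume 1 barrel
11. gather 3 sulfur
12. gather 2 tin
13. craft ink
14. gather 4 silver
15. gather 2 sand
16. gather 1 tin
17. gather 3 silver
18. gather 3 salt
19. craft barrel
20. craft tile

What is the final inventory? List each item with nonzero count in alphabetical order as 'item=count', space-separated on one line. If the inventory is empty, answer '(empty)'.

Answer: barrel=1 ink=4 salt=5 sand=1 silver=4 tile=6 tin=2

Derivation:
After 1 (gather 3 sulfur): sulfur=3
After 2 (gather 4 tin): sulfur=3 tin=4
After 3 (gather 2 salt): salt=2 sulfur=3 tin=4
After 4 (gather 5 silver): salt=2 silver=5 sulfur=3 tin=4
After 5 (craft tile): salt=2 silver=1 sulfur=3 tile=3 tin=4
After 6 (gather 5 sand): salt=2 sand=5 silver=1 sulfur=3 tile=3 tin=4
After 7 (craft barrel): barrel=1 salt=2 sand=2 silver=1 tile=3 tin=4
After 8 (craft ink): barrel=1 ink=2 salt=2 sand=2 silver=1 tile=3 tin=1
After 9 (gather 1 tin): barrel=1 ink=2 salt=2 sand=2 silver=1 tile=3 tin=2
After 10 (consume 1 barrel): ink=2 salt=2 sand=2 silver=1 tile=3 tin=2
After 11 (gather 3 sulfur): ink=2 salt=2 sand=2 silver=1 sulfur=3 tile=3 tin=2
After 12 (gather 2 tin): ink=2 salt=2 sand=2 silver=1 sulfur=3 tile=3 tin=4
After 13 (craft ink): ink=4 salt=2 sand=2 silver=1 sulfur=3 tile=3 tin=1
After 14 (gather 4 silver): ink=4 salt=2 sand=2 silver=5 sulfur=3 tile=3 tin=1
After 15 (gather 2 sand): ink=4 salt=2 sand=4 silver=5 sulfur=3 tile=3 tin=1
After 16 (gather 1 tin): ink=4 salt=2 sand=4 silver=5 sulfur=3 tile=3 tin=2
After 17 (gather 3 silver): ink=4 salt=2 sand=4 silver=8 sulfur=3 tile=3 tin=2
After 18 (gather 3 salt): ink=4 salt=5 sand=4 silver=8 sulfur=3 tile=3 tin=2
After 19 (craft barrel): barrel=1 ink=4 salt=5 sand=1 silver=8 tile=3 tin=2
After 20 (craft tile): barrel=1 ink=4 salt=5 sand=1 silver=4 tile=6 tin=2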